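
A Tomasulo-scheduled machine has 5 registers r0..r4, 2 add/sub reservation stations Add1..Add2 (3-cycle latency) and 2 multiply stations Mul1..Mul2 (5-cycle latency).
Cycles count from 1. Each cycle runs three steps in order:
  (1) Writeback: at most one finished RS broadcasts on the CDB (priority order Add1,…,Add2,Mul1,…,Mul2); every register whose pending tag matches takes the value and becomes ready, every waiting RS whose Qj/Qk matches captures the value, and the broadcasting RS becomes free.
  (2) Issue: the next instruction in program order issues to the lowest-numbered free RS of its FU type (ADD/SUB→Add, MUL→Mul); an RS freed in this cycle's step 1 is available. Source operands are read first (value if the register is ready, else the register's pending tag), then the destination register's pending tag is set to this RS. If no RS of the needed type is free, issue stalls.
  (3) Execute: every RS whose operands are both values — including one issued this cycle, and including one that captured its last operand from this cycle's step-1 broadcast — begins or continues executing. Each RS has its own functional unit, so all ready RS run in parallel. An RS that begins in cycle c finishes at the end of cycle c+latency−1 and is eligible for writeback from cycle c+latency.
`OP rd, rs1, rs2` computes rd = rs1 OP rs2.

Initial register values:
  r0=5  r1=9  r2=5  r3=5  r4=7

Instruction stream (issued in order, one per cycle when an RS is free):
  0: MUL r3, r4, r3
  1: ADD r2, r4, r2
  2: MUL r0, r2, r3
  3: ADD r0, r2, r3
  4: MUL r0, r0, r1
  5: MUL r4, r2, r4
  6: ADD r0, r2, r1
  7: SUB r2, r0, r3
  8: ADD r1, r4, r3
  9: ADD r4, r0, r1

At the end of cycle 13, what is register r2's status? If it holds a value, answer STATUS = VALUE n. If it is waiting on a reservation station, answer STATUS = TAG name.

  c1: issue MUL r3<-Mul1  regs: r0:5,r1:9,r2:5,r3:Mul1,r4:7
  c2: issue ADD r2<-Add1  regs: r0:5,r1:9,r2:Add1,r3:Mul1,r4:7
  c3: issue MUL r0<-Mul2  regs: r0:Mul2,r1:9,r2:Add1,r3:Mul1,r4:7
  c4: issue ADD r0<-Add2  regs: r0:Add2,r1:9,r2:Add1,r3:Mul1,r4:7
  c5: CDB Add1=12; stall  regs: r0:Add2,r1:9,r2:12,r3:Mul1,r4:7
  c6: CDB Mul1=35; issue MUL r0<-Mul1  regs: r0:Mul1,r1:9,r2:12,r3:35,r4:7
  c7: stall  regs: r0:Mul1,r1:9,r2:12,r3:35,r4:7
  c8: stall  regs: r0:Mul1,r1:9,r2:12,r3:35,r4:7
  c9: CDB Add2=47; stall  regs: r0:Mul1,r1:9,r2:12,r3:35,r4:7
  c10: stall  regs: r0:Mul1,r1:9,r2:12,r3:35,r4:7
  c11: CDB Mul2=420; issue MUL r4<-Mul2  regs: r0:Mul1,r1:9,r2:12,r3:35,r4:Mul2
  c12: issue ADD r0<-Add1  regs: r0:Add1,r1:9,r2:12,r3:35,r4:Mul2
  c13: issue SUB r2<-Add2  regs: r0:Add1,r1:9,r2:Add2,r3:35,r4:Mul2

STATUS = TAG Add2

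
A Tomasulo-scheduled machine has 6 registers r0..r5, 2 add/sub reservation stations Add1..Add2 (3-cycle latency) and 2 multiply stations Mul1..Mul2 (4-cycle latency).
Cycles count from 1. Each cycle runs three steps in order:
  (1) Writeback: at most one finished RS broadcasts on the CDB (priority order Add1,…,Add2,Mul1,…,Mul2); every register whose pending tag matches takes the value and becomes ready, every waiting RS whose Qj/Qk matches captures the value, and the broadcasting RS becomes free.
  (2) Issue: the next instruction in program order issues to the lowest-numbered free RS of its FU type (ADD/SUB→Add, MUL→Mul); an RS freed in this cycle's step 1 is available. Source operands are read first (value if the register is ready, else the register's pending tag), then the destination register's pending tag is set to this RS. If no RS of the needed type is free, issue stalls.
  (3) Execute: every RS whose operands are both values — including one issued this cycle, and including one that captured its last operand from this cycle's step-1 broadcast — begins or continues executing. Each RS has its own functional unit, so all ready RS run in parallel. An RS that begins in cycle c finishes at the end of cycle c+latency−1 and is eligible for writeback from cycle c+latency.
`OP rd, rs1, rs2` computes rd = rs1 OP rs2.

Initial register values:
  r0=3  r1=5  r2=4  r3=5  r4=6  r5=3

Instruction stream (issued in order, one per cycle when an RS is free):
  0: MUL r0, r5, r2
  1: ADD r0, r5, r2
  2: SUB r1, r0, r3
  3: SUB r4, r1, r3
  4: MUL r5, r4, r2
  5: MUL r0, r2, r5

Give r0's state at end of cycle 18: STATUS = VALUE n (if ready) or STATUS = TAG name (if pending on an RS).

STATUS = TAG Mul2

  c1: issue MUL r0<-Mul1  regs: r0:Mul1,r1:5,r2:4,r3:5,r4:6,r5:3
  c2: issue ADD r0<-Add1  regs: r0:Add1,r1:5,r2:4,r3:5,r4:6,r5:3
  c3: issue SUB r1<-Add2  regs: r0:Add1,r1:Add2,r2:4,r3:5,r4:6,r5:3
  c4: stall  regs: r0:Add1,r1:Add2,r2:4,r3:5,r4:6,r5:3
  c5: CDB Add1=7; issue SUB r4<-Add1  regs: r0:7,r1:Add2,r2:4,r3:5,r4:Add1,r5:3
  c6: CDB Mul1=12; issue MUL r5<-Mul1  regs: r0:7,r1:Add2,r2:4,r3:5,r4:Add1,r5:Mul1
  c7: issue MUL r0<-Mul2  regs: r0:Mul2,r1:Add2,r2:4,r3:5,r4:Add1,r5:Mul1
  c8: CDB Add2=2  regs: r0:Mul2,r1:2,r2:4,r3:5,r4:Add1,r5:Mul1
  c9: -  regs: r0:Mul2,r1:2,r2:4,r3:5,r4:Add1,r5:Mul1
  c10: -  regs: r0:Mul2,r1:2,r2:4,r3:5,r4:Add1,r5:Mul1
  c11: CDB Add1=-3  regs: r0:Mul2,r1:2,r2:4,r3:5,r4:-3,r5:Mul1
  c12: -  regs: r0:Mul2,r1:2,r2:4,r3:5,r4:-3,r5:Mul1
  c13: -  regs: r0:Mul2,r1:2,r2:4,r3:5,r4:-3,r5:Mul1
  c14: -  regs: r0:Mul2,r1:2,r2:4,r3:5,r4:-3,r5:Mul1
  c15: CDB Mul1=-12  regs: r0:Mul2,r1:2,r2:4,r3:5,r4:-3,r5:-12
  c16: -  regs: r0:Mul2,r1:2,r2:4,r3:5,r4:-3,r5:-12
  c17: -  regs: r0:Mul2,r1:2,r2:4,r3:5,r4:-3,r5:-12
  c18: -  regs: r0:Mul2,r1:2,r2:4,r3:5,r4:-3,r5:-12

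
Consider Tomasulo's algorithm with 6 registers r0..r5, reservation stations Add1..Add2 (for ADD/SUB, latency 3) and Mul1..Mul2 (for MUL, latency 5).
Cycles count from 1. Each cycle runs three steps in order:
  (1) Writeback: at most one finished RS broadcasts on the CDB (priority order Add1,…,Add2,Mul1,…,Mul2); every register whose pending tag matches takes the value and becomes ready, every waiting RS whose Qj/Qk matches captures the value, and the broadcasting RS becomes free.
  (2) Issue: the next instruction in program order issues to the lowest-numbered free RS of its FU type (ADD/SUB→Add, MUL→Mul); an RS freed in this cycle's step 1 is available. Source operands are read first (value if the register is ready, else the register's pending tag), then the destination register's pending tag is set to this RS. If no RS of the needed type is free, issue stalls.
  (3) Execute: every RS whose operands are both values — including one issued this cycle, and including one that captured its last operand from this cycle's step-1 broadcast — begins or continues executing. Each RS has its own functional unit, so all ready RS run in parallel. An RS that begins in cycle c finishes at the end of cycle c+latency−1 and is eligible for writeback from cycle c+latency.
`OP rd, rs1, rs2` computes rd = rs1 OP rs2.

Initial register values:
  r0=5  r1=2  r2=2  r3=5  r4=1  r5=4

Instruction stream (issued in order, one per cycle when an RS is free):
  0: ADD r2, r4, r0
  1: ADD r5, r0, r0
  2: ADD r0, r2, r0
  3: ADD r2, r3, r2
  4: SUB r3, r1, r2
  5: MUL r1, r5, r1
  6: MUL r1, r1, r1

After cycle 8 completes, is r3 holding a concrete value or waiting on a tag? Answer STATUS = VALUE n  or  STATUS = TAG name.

c1: issue ADD r2<-Add1 | r0:5,r1:2,r2:Add1,r3:5,r4:1,r5:4
c2: issue ADD r5<-Add2 | r0:5,r1:2,r2:Add1,r3:5,r4:1,r5:Add2
c3: stall | r0:5,r1:2,r2:Add1,r3:5,r4:1,r5:Add2
c4: CDB Add1=6; issue ADD r0<-Add1 | r0:Add1,r1:2,r2:6,r3:5,r4:1,r5:Add2
c5: CDB Add2=10; issue ADD r2<-Add2 | r0:Add1,r1:2,r2:Add2,r3:5,r4:1,r5:10
c6: stall | r0:Add1,r1:2,r2:Add2,r3:5,r4:1,r5:10
c7: CDB Add1=11; issue SUB r3<-Add1 | r0:11,r1:2,r2:Add2,r3:Add1,r4:1,r5:10
c8: CDB Add2=11; issue MUL r1<-Mul1 | r0:11,r1:Mul1,r2:11,r3:Add1,r4:1,r5:10

STATUS = TAG Add1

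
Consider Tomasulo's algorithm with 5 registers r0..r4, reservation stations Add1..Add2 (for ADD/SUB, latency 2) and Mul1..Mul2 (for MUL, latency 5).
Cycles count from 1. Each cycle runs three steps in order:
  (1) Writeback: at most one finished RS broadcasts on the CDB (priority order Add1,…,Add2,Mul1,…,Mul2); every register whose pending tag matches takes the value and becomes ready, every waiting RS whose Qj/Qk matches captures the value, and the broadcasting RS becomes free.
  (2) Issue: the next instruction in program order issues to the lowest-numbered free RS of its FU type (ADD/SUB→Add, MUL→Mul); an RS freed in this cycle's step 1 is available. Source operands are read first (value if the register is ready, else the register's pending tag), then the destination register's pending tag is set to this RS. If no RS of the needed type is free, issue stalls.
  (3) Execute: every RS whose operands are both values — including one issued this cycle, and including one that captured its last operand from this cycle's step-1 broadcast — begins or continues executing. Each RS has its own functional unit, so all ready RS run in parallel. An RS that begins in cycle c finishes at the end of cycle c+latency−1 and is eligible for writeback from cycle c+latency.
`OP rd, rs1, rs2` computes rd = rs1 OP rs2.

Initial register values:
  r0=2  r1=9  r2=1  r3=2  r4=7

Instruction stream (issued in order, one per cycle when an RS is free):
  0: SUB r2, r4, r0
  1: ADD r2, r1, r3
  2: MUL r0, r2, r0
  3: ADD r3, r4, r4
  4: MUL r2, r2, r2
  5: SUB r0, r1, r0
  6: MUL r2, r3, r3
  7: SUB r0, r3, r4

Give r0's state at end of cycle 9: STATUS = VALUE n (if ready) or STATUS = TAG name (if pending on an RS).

cycle 1: issue SUB r2<-Add1 // r0:2,r1:9,r2:Add1,r3:2,r4:7
cycle 2: issue ADD r2<-Add2 // r0:2,r1:9,r2:Add2,r3:2,r4:7
cycle 3: CDB Add1=5; issue MUL r0<-Mul1 // r0:Mul1,r1:9,r2:Add2,r3:2,r4:7
cycle 4: CDB Add2=11; issue ADD r3<-Add1 // r0:Mul1,r1:9,r2:11,r3:Add1,r4:7
cycle 5: issue MUL r2<-Mul2 // r0:Mul1,r1:9,r2:Mul2,r3:Add1,r4:7
cycle 6: CDB Add1=14; issue SUB r0<-Add1 // r0:Add1,r1:9,r2:Mul2,r3:14,r4:7
cycle 7: stall // r0:Add1,r1:9,r2:Mul2,r3:14,r4:7
cycle 8: stall // r0:Add1,r1:9,r2:Mul2,r3:14,r4:7
cycle 9: CDB Mul1=22; issue MUL r2<-Mul1 // r0:Add1,r1:9,r2:Mul1,r3:14,r4:7

STATUS = TAG Add1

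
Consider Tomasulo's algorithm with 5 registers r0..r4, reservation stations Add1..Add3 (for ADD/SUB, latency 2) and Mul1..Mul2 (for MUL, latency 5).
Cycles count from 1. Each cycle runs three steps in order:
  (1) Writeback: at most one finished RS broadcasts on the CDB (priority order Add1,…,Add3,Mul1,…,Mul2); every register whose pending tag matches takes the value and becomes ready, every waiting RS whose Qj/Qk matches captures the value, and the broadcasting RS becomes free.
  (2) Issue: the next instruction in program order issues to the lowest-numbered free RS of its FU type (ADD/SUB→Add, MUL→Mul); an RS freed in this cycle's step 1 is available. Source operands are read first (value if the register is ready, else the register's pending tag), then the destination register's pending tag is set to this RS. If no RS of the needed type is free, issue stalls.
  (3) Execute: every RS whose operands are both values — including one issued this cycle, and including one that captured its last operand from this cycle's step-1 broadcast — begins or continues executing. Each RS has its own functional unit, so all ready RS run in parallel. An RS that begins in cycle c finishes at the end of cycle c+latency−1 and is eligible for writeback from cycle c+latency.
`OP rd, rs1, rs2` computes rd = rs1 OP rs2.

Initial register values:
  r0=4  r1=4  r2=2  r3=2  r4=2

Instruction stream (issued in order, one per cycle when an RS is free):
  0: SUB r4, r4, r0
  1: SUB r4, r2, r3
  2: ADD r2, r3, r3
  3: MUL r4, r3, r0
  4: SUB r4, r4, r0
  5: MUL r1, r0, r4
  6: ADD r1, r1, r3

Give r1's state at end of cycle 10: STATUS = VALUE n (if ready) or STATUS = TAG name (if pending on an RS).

  c1: issue SUB r4<-Add1  regs: r0:4,r1:4,r2:2,r3:2,r4:Add1
  c2: issue SUB r4<-Add2  regs: r0:4,r1:4,r2:2,r3:2,r4:Add2
  c3: CDB Add1=-2; issue ADD r2<-Add1  regs: r0:4,r1:4,r2:Add1,r3:2,r4:Add2
  c4: CDB Add2=0; issue MUL r4<-Mul1  regs: r0:4,r1:4,r2:Add1,r3:2,r4:Mul1
  c5: CDB Add1=4; issue SUB r4<-Add1  regs: r0:4,r1:4,r2:4,r3:2,r4:Add1
  c6: issue MUL r1<-Mul2  regs: r0:4,r1:Mul2,r2:4,r3:2,r4:Add1
  c7: issue ADD r1<-Add2  regs: r0:4,r1:Add2,r2:4,r3:2,r4:Add1
  c8: -  regs: r0:4,r1:Add2,r2:4,r3:2,r4:Add1
  c9: CDB Mul1=8  regs: r0:4,r1:Add2,r2:4,r3:2,r4:Add1
  c10: -  regs: r0:4,r1:Add2,r2:4,r3:2,r4:Add1

STATUS = TAG Add2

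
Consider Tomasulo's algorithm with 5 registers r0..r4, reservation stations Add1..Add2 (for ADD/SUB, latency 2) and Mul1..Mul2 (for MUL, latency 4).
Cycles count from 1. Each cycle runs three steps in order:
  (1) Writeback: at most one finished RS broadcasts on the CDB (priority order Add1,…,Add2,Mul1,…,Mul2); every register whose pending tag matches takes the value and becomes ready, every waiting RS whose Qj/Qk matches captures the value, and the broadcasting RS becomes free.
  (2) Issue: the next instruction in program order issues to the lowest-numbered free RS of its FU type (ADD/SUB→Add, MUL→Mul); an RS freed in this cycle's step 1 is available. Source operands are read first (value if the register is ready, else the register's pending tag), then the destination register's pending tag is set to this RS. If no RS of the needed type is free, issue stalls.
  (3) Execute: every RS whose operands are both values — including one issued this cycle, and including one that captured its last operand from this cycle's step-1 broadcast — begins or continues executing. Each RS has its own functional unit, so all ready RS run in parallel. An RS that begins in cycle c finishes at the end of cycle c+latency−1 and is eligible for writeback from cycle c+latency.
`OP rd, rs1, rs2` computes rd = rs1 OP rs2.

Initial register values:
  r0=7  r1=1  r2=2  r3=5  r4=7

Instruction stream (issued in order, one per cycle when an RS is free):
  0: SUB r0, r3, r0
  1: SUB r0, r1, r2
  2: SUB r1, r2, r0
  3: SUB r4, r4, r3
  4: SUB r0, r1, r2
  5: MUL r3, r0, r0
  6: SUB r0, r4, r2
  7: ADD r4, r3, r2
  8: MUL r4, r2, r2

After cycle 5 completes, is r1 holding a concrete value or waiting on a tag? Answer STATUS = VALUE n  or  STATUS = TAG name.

  c1: issue SUB r0<-Add1  regs: r0:Add1,r1:1,r2:2,r3:5,r4:7
  c2: issue SUB r0<-Add2  regs: r0:Add2,r1:1,r2:2,r3:5,r4:7
  c3: CDB Add1=-2; issue SUB r1<-Add1  regs: r0:Add2,r1:Add1,r2:2,r3:5,r4:7
  c4: CDB Add2=-1; issue SUB r4<-Add2  regs: r0:-1,r1:Add1,r2:2,r3:5,r4:Add2
  c5: stall  regs: r0:-1,r1:Add1,r2:2,r3:5,r4:Add2

STATUS = TAG Add1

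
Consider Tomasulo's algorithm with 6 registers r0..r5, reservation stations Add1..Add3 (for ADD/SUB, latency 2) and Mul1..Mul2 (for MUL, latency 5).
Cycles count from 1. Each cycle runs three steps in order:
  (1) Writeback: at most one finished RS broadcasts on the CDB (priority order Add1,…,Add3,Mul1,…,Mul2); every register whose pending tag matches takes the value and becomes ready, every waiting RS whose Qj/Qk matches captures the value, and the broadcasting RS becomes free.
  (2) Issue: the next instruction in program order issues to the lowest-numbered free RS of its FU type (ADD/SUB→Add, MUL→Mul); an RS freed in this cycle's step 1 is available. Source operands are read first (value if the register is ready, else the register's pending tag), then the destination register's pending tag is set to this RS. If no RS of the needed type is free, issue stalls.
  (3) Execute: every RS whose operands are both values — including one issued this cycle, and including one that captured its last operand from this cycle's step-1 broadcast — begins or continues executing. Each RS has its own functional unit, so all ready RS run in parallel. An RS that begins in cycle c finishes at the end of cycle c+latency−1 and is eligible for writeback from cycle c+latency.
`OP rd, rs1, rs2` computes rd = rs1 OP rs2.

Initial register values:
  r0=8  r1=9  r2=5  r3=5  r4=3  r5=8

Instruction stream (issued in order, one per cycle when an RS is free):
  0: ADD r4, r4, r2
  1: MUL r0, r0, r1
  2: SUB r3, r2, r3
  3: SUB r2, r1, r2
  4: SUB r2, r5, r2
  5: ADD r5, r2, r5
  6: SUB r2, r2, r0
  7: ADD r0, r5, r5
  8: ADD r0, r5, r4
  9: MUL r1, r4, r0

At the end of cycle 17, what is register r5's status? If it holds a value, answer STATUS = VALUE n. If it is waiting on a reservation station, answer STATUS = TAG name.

STATUS = VALUE 12

c1: issue ADD r4<-Add1 | r0:8,r1:9,r2:5,r3:5,r4:Add1,r5:8
c2: issue MUL r0<-Mul1 | r0:Mul1,r1:9,r2:5,r3:5,r4:Add1,r5:8
c3: CDB Add1=8; issue SUB r3<-Add1 | r0:Mul1,r1:9,r2:5,r3:Add1,r4:8,r5:8
c4: issue SUB r2<-Add2 | r0:Mul1,r1:9,r2:Add2,r3:Add1,r4:8,r5:8
c5: CDB Add1=0; issue SUB r2<-Add1 | r0:Mul1,r1:9,r2:Add1,r3:0,r4:8,r5:8
c6: CDB Add2=4; issue ADD r5<-Add2 | r0:Mul1,r1:9,r2:Add1,r3:0,r4:8,r5:Add2
c7: CDB Mul1=72; issue SUB r2<-Add3 | r0:72,r1:9,r2:Add3,r3:0,r4:8,r5:Add2
c8: CDB Add1=4; issue ADD r0<-Add1 | r0:Add1,r1:9,r2:Add3,r3:0,r4:8,r5:Add2
c9: stall | r0:Add1,r1:9,r2:Add3,r3:0,r4:8,r5:Add2
c10: CDB Add2=12; issue ADD r0<-Add2 | r0:Add2,r1:9,r2:Add3,r3:0,r4:8,r5:12
c11: CDB Add3=-68; issue MUL r1<-Mul1 | r0:Add2,r1:Mul1,r2:-68,r3:0,r4:8,r5:12
c12: CDB Add1=24 | r0:Add2,r1:Mul1,r2:-68,r3:0,r4:8,r5:12
c13: CDB Add2=20 | r0:20,r1:Mul1,r2:-68,r3:0,r4:8,r5:12
c14: - | r0:20,r1:Mul1,r2:-68,r3:0,r4:8,r5:12
c15: - | r0:20,r1:Mul1,r2:-68,r3:0,r4:8,r5:12
c16: - | r0:20,r1:Mul1,r2:-68,r3:0,r4:8,r5:12
c17: - | r0:20,r1:Mul1,r2:-68,r3:0,r4:8,r5:12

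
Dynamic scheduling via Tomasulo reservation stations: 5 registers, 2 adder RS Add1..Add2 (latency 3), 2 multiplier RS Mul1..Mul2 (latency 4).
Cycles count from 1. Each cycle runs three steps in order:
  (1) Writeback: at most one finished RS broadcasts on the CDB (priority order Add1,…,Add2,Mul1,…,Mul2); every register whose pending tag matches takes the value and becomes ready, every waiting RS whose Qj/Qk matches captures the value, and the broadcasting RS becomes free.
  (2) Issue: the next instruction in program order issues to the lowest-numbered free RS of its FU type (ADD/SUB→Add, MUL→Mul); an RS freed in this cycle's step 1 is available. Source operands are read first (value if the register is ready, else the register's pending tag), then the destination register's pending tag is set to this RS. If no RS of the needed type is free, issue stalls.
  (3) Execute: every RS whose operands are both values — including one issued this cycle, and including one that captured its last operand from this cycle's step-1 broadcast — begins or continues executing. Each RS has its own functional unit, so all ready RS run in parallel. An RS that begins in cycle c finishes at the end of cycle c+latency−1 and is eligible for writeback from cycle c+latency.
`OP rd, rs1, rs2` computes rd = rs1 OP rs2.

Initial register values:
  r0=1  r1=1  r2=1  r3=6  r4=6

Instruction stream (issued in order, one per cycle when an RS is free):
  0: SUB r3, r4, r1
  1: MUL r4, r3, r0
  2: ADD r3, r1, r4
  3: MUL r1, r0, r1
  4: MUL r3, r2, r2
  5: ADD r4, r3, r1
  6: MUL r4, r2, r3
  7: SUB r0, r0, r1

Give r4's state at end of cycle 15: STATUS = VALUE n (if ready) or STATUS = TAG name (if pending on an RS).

STATUS = TAG Mul2

  c1: issue SUB r3<-Add1  regs: r0:1,r1:1,r2:1,r3:Add1,r4:6
  c2: issue MUL r4<-Mul1  regs: r0:1,r1:1,r2:1,r3:Add1,r4:Mul1
  c3: issue ADD r3<-Add2  regs: r0:1,r1:1,r2:1,r3:Add2,r4:Mul1
  c4: CDB Add1=5; issue MUL r1<-Mul2  regs: r0:1,r1:Mul2,r2:1,r3:Add2,r4:Mul1
  c5: stall  regs: r0:1,r1:Mul2,r2:1,r3:Add2,r4:Mul1
  c6: stall  regs: r0:1,r1:Mul2,r2:1,r3:Add2,r4:Mul1
  c7: stall  regs: r0:1,r1:Mul2,r2:1,r3:Add2,r4:Mul1
  c8: CDB Mul1=5; issue MUL r3<-Mul1  regs: r0:1,r1:Mul2,r2:1,r3:Mul1,r4:5
  c9: CDB Mul2=1; issue ADD r4<-Add1  regs: r0:1,r1:1,r2:1,r3:Mul1,r4:Add1
  c10: issue MUL r4<-Mul2  regs: r0:1,r1:1,r2:1,r3:Mul1,r4:Mul2
  c11: CDB Add2=6; issue SUB r0<-Add2  regs: r0:Add2,r1:1,r2:1,r3:Mul1,r4:Mul2
  c12: CDB Mul1=1  regs: r0:Add2,r1:1,r2:1,r3:1,r4:Mul2
  c13: -  regs: r0:Add2,r1:1,r2:1,r3:1,r4:Mul2
  c14: CDB Add2=0  regs: r0:0,r1:1,r2:1,r3:1,r4:Mul2
  c15: CDB Add1=2  regs: r0:0,r1:1,r2:1,r3:1,r4:Mul2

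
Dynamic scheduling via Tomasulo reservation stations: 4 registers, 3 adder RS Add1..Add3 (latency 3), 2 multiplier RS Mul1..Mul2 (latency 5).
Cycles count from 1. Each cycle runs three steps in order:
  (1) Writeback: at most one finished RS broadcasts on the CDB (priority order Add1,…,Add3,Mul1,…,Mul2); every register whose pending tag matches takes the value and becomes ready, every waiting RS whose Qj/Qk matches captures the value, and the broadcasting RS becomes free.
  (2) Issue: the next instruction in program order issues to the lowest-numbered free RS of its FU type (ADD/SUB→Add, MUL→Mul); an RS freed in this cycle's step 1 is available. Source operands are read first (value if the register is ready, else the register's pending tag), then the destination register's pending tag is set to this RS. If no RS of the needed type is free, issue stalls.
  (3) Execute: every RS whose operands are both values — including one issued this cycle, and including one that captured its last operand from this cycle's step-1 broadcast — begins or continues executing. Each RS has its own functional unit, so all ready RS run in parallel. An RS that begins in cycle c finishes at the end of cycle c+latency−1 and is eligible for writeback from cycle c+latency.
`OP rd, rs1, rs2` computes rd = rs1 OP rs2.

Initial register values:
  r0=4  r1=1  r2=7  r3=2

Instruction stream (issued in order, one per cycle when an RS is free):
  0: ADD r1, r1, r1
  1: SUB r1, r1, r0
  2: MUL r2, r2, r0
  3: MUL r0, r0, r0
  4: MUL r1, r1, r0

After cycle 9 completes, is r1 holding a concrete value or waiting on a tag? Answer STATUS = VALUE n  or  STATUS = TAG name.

  c1: issue ADD r1<-Add1  regs: r0:4,r1:Add1,r2:7,r3:2
  c2: issue SUB r1<-Add2  regs: r0:4,r1:Add2,r2:7,r3:2
  c3: issue MUL r2<-Mul1  regs: r0:4,r1:Add2,r2:Mul1,r3:2
  c4: CDB Add1=2; issue MUL r0<-Mul2  regs: r0:Mul2,r1:Add2,r2:Mul1,r3:2
  c5: stall  regs: r0:Mul2,r1:Add2,r2:Mul1,r3:2
  c6: stall  regs: r0:Mul2,r1:Add2,r2:Mul1,r3:2
  c7: CDB Add2=-2; stall  regs: r0:Mul2,r1:-2,r2:Mul1,r3:2
  c8: CDB Mul1=28; issue MUL r1<-Mul1  regs: r0:Mul2,r1:Mul1,r2:28,r3:2
  c9: CDB Mul2=16  regs: r0:16,r1:Mul1,r2:28,r3:2

STATUS = TAG Mul1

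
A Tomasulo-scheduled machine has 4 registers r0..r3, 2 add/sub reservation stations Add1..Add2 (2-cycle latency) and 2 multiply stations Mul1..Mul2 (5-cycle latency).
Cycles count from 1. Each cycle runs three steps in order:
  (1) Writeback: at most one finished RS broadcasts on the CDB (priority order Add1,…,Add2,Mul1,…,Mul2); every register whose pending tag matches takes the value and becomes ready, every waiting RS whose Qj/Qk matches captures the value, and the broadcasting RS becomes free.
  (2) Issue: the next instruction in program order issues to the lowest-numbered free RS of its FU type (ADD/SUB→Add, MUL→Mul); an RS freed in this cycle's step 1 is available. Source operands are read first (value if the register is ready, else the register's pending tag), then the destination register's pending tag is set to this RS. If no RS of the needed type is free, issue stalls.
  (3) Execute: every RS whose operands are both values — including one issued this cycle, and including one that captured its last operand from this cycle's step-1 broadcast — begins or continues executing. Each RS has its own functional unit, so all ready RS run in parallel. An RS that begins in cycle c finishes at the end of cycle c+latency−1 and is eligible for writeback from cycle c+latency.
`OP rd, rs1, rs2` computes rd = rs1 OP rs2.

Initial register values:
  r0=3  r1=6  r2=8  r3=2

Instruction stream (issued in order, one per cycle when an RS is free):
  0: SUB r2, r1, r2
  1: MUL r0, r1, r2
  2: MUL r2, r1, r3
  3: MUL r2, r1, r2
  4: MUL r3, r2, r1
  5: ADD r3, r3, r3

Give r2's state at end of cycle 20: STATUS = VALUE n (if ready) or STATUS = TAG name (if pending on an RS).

c1: issue SUB r2<-Add1 | r0:3,r1:6,r2:Add1,r3:2
c2: issue MUL r0<-Mul1 | r0:Mul1,r1:6,r2:Add1,r3:2
c3: CDB Add1=-2; issue MUL r2<-Mul2 | r0:Mul1,r1:6,r2:Mul2,r3:2
c4: stall | r0:Mul1,r1:6,r2:Mul2,r3:2
c5: stall | r0:Mul1,r1:6,r2:Mul2,r3:2
c6: stall | r0:Mul1,r1:6,r2:Mul2,r3:2
c7: stall | r0:Mul1,r1:6,r2:Mul2,r3:2
c8: CDB Mul1=-12; issue MUL r2<-Mul1 | r0:-12,r1:6,r2:Mul1,r3:2
c9: CDB Mul2=12; issue MUL r3<-Mul2 | r0:-12,r1:6,r2:Mul1,r3:Mul2
c10: issue ADD r3<-Add1 | r0:-12,r1:6,r2:Mul1,r3:Add1
c11: - | r0:-12,r1:6,r2:Mul1,r3:Add1
c12: - | r0:-12,r1:6,r2:Mul1,r3:Add1
c13: - | r0:-12,r1:6,r2:Mul1,r3:Add1
c14: CDB Mul1=72 | r0:-12,r1:6,r2:72,r3:Add1
c15: - | r0:-12,r1:6,r2:72,r3:Add1
c16: - | r0:-12,r1:6,r2:72,r3:Add1
c17: - | r0:-12,r1:6,r2:72,r3:Add1
c18: - | r0:-12,r1:6,r2:72,r3:Add1
c19: CDB Mul2=432 | r0:-12,r1:6,r2:72,r3:Add1
c20: - | r0:-12,r1:6,r2:72,r3:Add1

STATUS = VALUE 72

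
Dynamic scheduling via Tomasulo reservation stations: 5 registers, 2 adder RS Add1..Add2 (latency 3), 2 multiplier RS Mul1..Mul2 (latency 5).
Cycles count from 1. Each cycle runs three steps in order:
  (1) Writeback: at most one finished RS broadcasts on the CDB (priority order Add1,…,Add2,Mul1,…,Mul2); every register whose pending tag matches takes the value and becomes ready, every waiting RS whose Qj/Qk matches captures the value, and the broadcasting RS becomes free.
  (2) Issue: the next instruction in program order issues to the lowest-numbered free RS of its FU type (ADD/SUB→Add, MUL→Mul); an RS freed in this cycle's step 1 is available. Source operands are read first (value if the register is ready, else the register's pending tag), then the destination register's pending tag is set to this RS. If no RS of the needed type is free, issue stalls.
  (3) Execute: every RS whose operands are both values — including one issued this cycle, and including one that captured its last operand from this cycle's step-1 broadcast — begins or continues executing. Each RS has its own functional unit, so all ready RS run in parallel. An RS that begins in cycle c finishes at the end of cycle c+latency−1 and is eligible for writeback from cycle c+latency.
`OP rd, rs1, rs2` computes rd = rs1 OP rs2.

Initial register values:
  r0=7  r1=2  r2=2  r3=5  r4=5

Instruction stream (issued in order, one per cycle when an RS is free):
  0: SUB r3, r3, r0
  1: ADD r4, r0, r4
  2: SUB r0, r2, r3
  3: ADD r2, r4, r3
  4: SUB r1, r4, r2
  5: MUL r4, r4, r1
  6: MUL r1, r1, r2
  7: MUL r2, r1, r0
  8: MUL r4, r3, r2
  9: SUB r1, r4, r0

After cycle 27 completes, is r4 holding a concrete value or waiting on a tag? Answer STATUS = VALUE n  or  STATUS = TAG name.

STATUS = VALUE -160

  c1: issue SUB r3<-Add1  regs: r0:7,r1:2,r2:2,r3:Add1,r4:5
  c2: issue ADD r4<-Add2  regs: r0:7,r1:2,r2:2,r3:Add1,r4:Add2
  c3: stall  regs: r0:7,r1:2,r2:2,r3:Add1,r4:Add2
  c4: CDB Add1=-2; issue SUB r0<-Add1  regs: r0:Add1,r1:2,r2:2,r3:-2,r4:Add2
  c5: CDB Add2=12; issue ADD r2<-Add2  regs: r0:Add1,r1:2,r2:Add2,r3:-2,r4:12
  c6: stall  regs: r0:Add1,r1:2,r2:Add2,r3:-2,r4:12
  c7: CDB Add1=4; issue SUB r1<-Add1  regs: r0:4,r1:Add1,r2:Add2,r3:-2,r4:12
  c8: CDB Add2=10; issue MUL r4<-Mul1  regs: r0:4,r1:Add1,r2:10,r3:-2,r4:Mul1
  c9: issue MUL r1<-Mul2  regs: r0:4,r1:Mul2,r2:10,r3:-2,r4:Mul1
  c10: stall  regs: r0:4,r1:Mul2,r2:10,r3:-2,r4:Mul1
  c11: CDB Add1=2; stall  regs: r0:4,r1:Mul2,r2:10,r3:-2,r4:Mul1
  c12: stall  regs: r0:4,r1:Mul2,r2:10,r3:-2,r4:Mul1
  c13: stall  regs: r0:4,r1:Mul2,r2:10,r3:-2,r4:Mul1
  c14: stall  regs: r0:4,r1:Mul2,r2:10,r3:-2,r4:Mul1
  c15: stall  regs: r0:4,r1:Mul2,r2:10,r3:-2,r4:Mul1
  c16: CDB Mul1=24; issue MUL r2<-Mul1  regs: r0:4,r1:Mul2,r2:Mul1,r3:-2,r4:24
  c17: CDB Mul2=20; issue MUL r4<-Mul2  regs: r0:4,r1:20,r2:Mul1,r3:-2,r4:Mul2
  c18: issue SUB r1<-Add1  regs: r0:4,r1:Add1,r2:Mul1,r3:-2,r4:Mul2
  c19: -  regs: r0:4,r1:Add1,r2:Mul1,r3:-2,r4:Mul2
  c20: -  regs: r0:4,r1:Add1,r2:Mul1,r3:-2,r4:Mul2
  c21: -  regs: r0:4,r1:Add1,r2:Mul1,r3:-2,r4:Mul2
  c22: CDB Mul1=80  regs: r0:4,r1:Add1,r2:80,r3:-2,r4:Mul2
  c23: -  regs: r0:4,r1:Add1,r2:80,r3:-2,r4:Mul2
  c24: -  regs: r0:4,r1:Add1,r2:80,r3:-2,r4:Mul2
  c25: -  regs: r0:4,r1:Add1,r2:80,r3:-2,r4:Mul2
  c26: -  regs: r0:4,r1:Add1,r2:80,r3:-2,r4:Mul2
  c27: CDB Mul2=-160  regs: r0:4,r1:Add1,r2:80,r3:-2,r4:-160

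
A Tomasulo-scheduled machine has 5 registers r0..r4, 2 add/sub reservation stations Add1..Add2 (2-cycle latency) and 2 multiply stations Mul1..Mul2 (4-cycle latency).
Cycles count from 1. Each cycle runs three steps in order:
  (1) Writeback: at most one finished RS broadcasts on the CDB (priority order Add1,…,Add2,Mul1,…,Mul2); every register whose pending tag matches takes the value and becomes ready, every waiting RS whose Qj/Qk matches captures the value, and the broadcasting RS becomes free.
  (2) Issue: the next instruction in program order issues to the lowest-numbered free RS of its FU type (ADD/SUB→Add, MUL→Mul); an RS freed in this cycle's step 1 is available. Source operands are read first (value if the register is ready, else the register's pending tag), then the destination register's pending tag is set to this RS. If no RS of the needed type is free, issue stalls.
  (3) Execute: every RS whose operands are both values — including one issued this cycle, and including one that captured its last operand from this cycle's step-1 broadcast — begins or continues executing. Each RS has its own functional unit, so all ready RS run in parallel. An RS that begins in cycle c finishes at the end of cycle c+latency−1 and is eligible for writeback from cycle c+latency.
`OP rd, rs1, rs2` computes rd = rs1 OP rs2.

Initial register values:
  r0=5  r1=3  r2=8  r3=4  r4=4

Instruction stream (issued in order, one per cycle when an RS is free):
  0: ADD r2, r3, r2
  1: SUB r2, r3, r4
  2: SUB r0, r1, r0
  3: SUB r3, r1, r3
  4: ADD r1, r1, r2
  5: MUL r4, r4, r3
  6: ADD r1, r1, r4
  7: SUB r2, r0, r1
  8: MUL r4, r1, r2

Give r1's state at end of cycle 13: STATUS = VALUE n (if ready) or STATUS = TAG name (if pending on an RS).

STATUS = VALUE -1

c1: issue ADD r2<-Add1 | r0:5,r1:3,r2:Add1,r3:4,r4:4
c2: issue SUB r2<-Add2 | r0:5,r1:3,r2:Add2,r3:4,r4:4
c3: CDB Add1=12; issue SUB r0<-Add1 | r0:Add1,r1:3,r2:Add2,r3:4,r4:4
c4: CDB Add2=0; issue SUB r3<-Add2 | r0:Add1,r1:3,r2:0,r3:Add2,r4:4
c5: CDB Add1=-2; issue ADD r1<-Add1 | r0:-2,r1:Add1,r2:0,r3:Add2,r4:4
c6: CDB Add2=-1; issue MUL r4<-Mul1 | r0:-2,r1:Add1,r2:0,r3:-1,r4:Mul1
c7: CDB Add1=3; issue ADD r1<-Add1 | r0:-2,r1:Add1,r2:0,r3:-1,r4:Mul1
c8: issue SUB r2<-Add2 | r0:-2,r1:Add1,r2:Add2,r3:-1,r4:Mul1
c9: issue MUL r4<-Mul2 | r0:-2,r1:Add1,r2:Add2,r3:-1,r4:Mul2
c10: CDB Mul1=-4 | r0:-2,r1:Add1,r2:Add2,r3:-1,r4:Mul2
c11: - | r0:-2,r1:Add1,r2:Add2,r3:-1,r4:Mul2
c12: CDB Add1=-1 | r0:-2,r1:-1,r2:Add2,r3:-1,r4:Mul2
c13: - | r0:-2,r1:-1,r2:Add2,r3:-1,r4:Mul2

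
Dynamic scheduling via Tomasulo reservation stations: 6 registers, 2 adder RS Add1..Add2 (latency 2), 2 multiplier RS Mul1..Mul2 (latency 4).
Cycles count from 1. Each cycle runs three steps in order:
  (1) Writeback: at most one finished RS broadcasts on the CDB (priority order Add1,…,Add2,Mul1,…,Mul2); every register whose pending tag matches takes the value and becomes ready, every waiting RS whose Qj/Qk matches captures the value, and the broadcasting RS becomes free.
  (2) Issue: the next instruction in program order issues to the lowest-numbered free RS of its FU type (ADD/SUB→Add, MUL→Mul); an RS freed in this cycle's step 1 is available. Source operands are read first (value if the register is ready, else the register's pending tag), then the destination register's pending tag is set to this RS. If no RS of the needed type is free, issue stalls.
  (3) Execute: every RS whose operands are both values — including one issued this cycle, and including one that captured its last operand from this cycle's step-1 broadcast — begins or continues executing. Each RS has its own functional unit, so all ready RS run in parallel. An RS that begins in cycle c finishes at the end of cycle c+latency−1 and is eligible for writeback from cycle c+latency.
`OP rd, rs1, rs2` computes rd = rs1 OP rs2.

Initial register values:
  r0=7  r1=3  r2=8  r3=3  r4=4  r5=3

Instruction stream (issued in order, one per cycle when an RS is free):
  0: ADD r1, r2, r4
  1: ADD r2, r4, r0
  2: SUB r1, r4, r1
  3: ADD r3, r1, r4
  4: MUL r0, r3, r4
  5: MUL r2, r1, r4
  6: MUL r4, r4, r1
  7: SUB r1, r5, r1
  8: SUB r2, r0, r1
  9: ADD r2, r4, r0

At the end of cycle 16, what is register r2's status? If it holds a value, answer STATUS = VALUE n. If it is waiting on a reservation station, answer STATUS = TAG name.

  c1: issue ADD r1<-Add1  regs: r0:7,r1:Add1,r2:8,r3:3,r4:4,r5:3
  c2: issue ADD r2<-Add2  regs: r0:7,r1:Add1,r2:Add2,r3:3,r4:4,r5:3
  c3: CDB Add1=12; issue SUB r1<-Add1  regs: r0:7,r1:Add1,r2:Add2,r3:3,r4:4,r5:3
  c4: CDB Add2=11; issue ADD r3<-Add2  regs: r0:7,r1:Add1,r2:11,r3:Add2,r4:4,r5:3
  c5: CDB Add1=-8; issue MUL r0<-Mul1  regs: r0:Mul1,r1:-8,r2:11,r3:Add2,r4:4,r5:3
  c6: issue MUL r2<-Mul2  regs: r0:Mul1,r1:-8,r2:Mul2,r3:Add2,r4:4,r5:3
  c7: CDB Add2=-4; stall  regs: r0:Mul1,r1:-8,r2:Mul2,r3:-4,r4:4,r5:3
  c8: stall  regs: r0:Mul1,r1:-8,r2:Mul2,r3:-4,r4:4,r5:3
  c9: stall  regs: r0:Mul1,r1:-8,r2:Mul2,r3:-4,r4:4,r5:3
  c10: CDB Mul2=-32; issue MUL r4<-Mul2  regs: r0:Mul1,r1:-8,r2:-32,r3:-4,r4:Mul2,r5:3
  c11: CDB Mul1=-16; issue SUB r1<-Add1  regs: r0:-16,r1:Add1,r2:-32,r3:-4,r4:Mul2,r5:3
  c12: issue SUB r2<-Add2  regs: r0:-16,r1:Add1,r2:Add2,r3:-4,r4:Mul2,r5:3
  c13: CDB Add1=11; issue ADD r2<-Add1  regs: r0:-16,r1:11,r2:Add1,r3:-4,r4:Mul2,r5:3
  c14: CDB Mul2=-32  regs: r0:-16,r1:11,r2:Add1,r3:-4,r4:-32,r5:3
  c15: CDB Add2=-27  regs: r0:-16,r1:11,r2:Add1,r3:-4,r4:-32,r5:3
  c16: CDB Add1=-48  regs: r0:-16,r1:11,r2:-48,r3:-4,r4:-32,r5:3

STATUS = VALUE -48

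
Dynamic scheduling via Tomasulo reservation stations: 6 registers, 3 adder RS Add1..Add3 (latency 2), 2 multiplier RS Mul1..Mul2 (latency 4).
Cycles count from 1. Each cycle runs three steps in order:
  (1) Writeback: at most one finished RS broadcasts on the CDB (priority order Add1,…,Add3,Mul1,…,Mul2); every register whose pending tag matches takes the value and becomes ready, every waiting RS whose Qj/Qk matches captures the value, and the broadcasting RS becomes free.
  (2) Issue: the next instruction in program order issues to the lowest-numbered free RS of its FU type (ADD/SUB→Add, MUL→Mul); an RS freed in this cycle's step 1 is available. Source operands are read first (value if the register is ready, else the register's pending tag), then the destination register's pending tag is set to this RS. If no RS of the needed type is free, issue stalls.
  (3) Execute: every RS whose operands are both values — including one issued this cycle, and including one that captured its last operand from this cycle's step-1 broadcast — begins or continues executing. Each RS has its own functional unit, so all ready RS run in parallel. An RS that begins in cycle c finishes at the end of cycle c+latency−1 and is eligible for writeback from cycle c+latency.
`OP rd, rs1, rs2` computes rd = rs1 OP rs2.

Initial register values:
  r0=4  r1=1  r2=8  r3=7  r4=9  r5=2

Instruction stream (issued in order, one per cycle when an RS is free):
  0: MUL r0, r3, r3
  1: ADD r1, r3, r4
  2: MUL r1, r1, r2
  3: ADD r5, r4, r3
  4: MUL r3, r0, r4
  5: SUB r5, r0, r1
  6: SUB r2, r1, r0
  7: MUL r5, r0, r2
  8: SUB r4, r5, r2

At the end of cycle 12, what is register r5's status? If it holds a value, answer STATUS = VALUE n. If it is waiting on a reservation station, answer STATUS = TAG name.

STATUS = TAG Mul2

c1: issue MUL r0<-Mul1 | r0:Mul1,r1:1,r2:8,r3:7,r4:9,r5:2
c2: issue ADD r1<-Add1 | r0:Mul1,r1:Add1,r2:8,r3:7,r4:9,r5:2
c3: issue MUL r1<-Mul2 | r0:Mul1,r1:Mul2,r2:8,r3:7,r4:9,r5:2
c4: CDB Add1=16; issue ADD r5<-Add1 | r0:Mul1,r1:Mul2,r2:8,r3:7,r4:9,r5:Add1
c5: CDB Mul1=49; issue MUL r3<-Mul1 | r0:49,r1:Mul2,r2:8,r3:Mul1,r4:9,r5:Add1
c6: CDB Add1=16; issue SUB r5<-Add1 | r0:49,r1:Mul2,r2:8,r3:Mul1,r4:9,r5:Add1
c7: issue SUB r2<-Add2 | r0:49,r1:Mul2,r2:Add2,r3:Mul1,r4:9,r5:Add1
c8: CDB Mul2=128; issue MUL r5<-Mul2 | r0:49,r1:128,r2:Add2,r3:Mul1,r4:9,r5:Mul2
c9: CDB Mul1=441; issue SUB r4<-Add3 | r0:49,r1:128,r2:Add2,r3:441,r4:Add3,r5:Mul2
c10: CDB Add1=-79 | r0:49,r1:128,r2:Add2,r3:441,r4:Add3,r5:Mul2
c11: CDB Add2=79 | r0:49,r1:128,r2:79,r3:441,r4:Add3,r5:Mul2
c12: - | r0:49,r1:128,r2:79,r3:441,r4:Add3,r5:Mul2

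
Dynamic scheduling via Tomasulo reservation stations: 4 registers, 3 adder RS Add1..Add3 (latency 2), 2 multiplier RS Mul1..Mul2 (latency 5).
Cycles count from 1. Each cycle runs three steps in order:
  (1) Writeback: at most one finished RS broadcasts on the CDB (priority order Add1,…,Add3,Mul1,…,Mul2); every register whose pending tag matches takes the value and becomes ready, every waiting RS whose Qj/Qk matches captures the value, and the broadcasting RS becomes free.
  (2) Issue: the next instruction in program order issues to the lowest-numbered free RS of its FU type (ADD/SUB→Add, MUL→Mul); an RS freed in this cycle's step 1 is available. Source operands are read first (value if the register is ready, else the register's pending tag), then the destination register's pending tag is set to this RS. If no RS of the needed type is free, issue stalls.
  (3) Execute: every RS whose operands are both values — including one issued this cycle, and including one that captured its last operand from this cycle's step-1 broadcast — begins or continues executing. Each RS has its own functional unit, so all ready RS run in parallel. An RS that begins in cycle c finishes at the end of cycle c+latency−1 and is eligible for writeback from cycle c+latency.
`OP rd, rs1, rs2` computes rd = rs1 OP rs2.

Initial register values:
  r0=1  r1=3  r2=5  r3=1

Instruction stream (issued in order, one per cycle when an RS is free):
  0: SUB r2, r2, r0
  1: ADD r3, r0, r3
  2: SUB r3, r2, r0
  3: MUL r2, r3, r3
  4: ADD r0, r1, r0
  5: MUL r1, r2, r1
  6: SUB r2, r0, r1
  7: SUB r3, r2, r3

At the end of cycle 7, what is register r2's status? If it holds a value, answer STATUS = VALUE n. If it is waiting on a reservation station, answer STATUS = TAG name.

  c1: issue SUB r2<-Add1  regs: r0:1,r1:3,r2:Add1,r3:1
  c2: issue ADD r3<-Add2  regs: r0:1,r1:3,r2:Add1,r3:Add2
  c3: CDB Add1=4; issue SUB r3<-Add1  regs: r0:1,r1:3,r2:4,r3:Add1
  c4: CDB Add2=2; issue MUL r2<-Mul1  regs: r0:1,r1:3,r2:Mul1,r3:Add1
  c5: CDB Add1=3; issue ADD r0<-Add1  regs: r0:Add1,r1:3,r2:Mul1,r3:3
  c6: issue MUL r1<-Mul2  regs: r0:Add1,r1:Mul2,r2:Mul1,r3:3
  c7: CDB Add1=4; issue SUB r2<-Add1  regs: r0:4,r1:Mul2,r2:Add1,r3:3

STATUS = TAG Add1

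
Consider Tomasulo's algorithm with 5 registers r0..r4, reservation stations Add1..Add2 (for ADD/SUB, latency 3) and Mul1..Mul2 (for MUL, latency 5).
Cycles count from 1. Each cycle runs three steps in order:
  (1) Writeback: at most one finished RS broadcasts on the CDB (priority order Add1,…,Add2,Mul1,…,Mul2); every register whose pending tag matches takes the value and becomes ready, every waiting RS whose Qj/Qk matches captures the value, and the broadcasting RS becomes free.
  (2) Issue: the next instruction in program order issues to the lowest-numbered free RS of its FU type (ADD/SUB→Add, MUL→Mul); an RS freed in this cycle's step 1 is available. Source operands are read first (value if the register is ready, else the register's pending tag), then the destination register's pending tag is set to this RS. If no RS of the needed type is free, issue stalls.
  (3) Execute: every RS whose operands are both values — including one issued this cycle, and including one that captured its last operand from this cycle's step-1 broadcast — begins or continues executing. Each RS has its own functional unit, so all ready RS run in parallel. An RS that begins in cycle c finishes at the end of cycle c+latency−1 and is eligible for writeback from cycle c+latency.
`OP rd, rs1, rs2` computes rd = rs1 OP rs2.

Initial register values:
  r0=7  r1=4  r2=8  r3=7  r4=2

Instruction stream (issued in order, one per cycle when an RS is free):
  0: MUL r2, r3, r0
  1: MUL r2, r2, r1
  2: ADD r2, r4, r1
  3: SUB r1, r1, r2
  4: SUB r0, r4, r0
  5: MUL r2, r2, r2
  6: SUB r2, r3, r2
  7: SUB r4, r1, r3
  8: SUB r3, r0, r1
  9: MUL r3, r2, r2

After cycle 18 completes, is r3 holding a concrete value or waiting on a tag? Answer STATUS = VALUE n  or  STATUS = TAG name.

  c1: issue MUL r2<-Mul1  regs: r0:7,r1:4,r2:Mul1,r3:7,r4:2
  c2: issue MUL r2<-Mul2  regs: r0:7,r1:4,r2:Mul2,r3:7,r4:2
  c3: issue ADD r2<-Add1  regs: r0:7,r1:4,r2:Add1,r3:7,r4:2
  c4: issue SUB r1<-Add2  regs: r0:7,r1:Add2,r2:Add1,r3:7,r4:2
  c5: stall  regs: r0:7,r1:Add2,r2:Add1,r3:7,r4:2
  c6: CDB Add1=6; issue SUB r0<-Add1  regs: r0:Add1,r1:Add2,r2:6,r3:7,r4:2
  c7: CDB Mul1=49; issue MUL r2<-Mul1  regs: r0:Add1,r1:Add2,r2:Mul1,r3:7,r4:2
  c8: stall  regs: r0:Add1,r1:Add2,r2:Mul1,r3:7,r4:2
  c9: CDB Add1=-5; issue SUB r2<-Add1  regs: r0:-5,r1:Add2,r2:Add1,r3:7,r4:2
  c10: CDB Add2=-2; issue SUB r4<-Add2  regs: r0:-5,r1:-2,r2:Add1,r3:7,r4:Add2
  c11: stall  regs: r0:-5,r1:-2,r2:Add1,r3:7,r4:Add2
  c12: CDB Mul1=36; stall  regs: r0:-5,r1:-2,r2:Add1,r3:7,r4:Add2
  c13: CDB Add2=-9; issue SUB r3<-Add2  regs: r0:-5,r1:-2,r2:Add1,r3:Add2,r4:-9
  c14: CDB Mul2=196; issue MUL r3<-Mul1  regs: r0:-5,r1:-2,r2:Add1,r3:Mul1,r4:-9
  c15: CDB Add1=-29  regs: r0:-5,r1:-2,r2:-29,r3:Mul1,r4:-9
  c16: CDB Add2=-3  regs: r0:-5,r1:-2,r2:-29,r3:Mul1,r4:-9
  c17: -  regs: r0:-5,r1:-2,r2:-29,r3:Mul1,r4:-9
  c18: -  regs: r0:-5,r1:-2,r2:-29,r3:Mul1,r4:-9

STATUS = TAG Mul1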